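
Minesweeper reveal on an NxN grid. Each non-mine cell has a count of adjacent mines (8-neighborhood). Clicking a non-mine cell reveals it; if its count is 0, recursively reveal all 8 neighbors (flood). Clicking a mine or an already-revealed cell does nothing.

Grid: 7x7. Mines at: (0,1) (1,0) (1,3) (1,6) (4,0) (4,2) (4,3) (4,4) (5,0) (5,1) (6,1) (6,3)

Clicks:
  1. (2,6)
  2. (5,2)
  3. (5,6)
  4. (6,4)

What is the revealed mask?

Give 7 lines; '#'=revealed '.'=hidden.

Click 1 (2,6) count=1: revealed 1 new [(2,6)] -> total=1
Click 2 (5,2) count=5: revealed 1 new [(5,2)] -> total=2
Click 3 (5,6) count=0: revealed 11 new [(2,5) (3,5) (3,6) (4,5) (4,6) (5,4) (5,5) (5,6) (6,4) (6,5) (6,6)] -> total=13
Click 4 (6,4) count=1: revealed 0 new [(none)] -> total=13

Answer: .......
.......
.....##
.....##
.....##
..#.###
....###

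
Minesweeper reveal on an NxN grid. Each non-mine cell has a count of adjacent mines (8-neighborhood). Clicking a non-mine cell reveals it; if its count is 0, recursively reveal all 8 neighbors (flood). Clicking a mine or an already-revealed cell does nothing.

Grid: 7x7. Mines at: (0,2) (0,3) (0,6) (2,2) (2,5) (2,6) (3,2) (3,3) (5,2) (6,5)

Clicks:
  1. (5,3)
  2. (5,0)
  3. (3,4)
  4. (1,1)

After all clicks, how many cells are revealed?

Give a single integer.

Answer: 16

Derivation:
Click 1 (5,3) count=1: revealed 1 new [(5,3)] -> total=1
Click 2 (5,0) count=0: revealed 14 new [(0,0) (0,1) (1,0) (1,1) (2,0) (2,1) (3,0) (3,1) (4,0) (4,1) (5,0) (5,1) (6,0) (6,1)] -> total=15
Click 3 (3,4) count=2: revealed 1 new [(3,4)] -> total=16
Click 4 (1,1) count=2: revealed 0 new [(none)] -> total=16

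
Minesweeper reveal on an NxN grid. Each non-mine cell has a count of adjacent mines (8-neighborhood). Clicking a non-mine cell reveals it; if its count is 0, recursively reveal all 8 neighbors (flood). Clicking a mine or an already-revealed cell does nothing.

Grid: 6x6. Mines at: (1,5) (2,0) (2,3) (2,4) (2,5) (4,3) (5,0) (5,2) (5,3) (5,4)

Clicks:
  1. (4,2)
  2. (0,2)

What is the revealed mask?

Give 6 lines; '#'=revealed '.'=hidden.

Click 1 (4,2) count=3: revealed 1 new [(4,2)] -> total=1
Click 2 (0,2) count=0: revealed 10 new [(0,0) (0,1) (0,2) (0,3) (0,4) (1,0) (1,1) (1,2) (1,3) (1,4)] -> total=11

Answer: #####.
#####.
......
......
..#...
......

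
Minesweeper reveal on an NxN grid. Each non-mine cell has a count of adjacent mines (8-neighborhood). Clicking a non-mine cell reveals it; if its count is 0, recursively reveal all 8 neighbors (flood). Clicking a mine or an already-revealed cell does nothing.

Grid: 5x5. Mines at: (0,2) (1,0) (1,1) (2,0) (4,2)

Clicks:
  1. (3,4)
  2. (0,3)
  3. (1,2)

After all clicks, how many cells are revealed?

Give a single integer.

Click 1 (3,4) count=0: revealed 13 new [(0,3) (0,4) (1,2) (1,3) (1,4) (2,2) (2,3) (2,4) (3,2) (3,3) (3,4) (4,3) (4,4)] -> total=13
Click 2 (0,3) count=1: revealed 0 new [(none)] -> total=13
Click 3 (1,2) count=2: revealed 0 new [(none)] -> total=13

Answer: 13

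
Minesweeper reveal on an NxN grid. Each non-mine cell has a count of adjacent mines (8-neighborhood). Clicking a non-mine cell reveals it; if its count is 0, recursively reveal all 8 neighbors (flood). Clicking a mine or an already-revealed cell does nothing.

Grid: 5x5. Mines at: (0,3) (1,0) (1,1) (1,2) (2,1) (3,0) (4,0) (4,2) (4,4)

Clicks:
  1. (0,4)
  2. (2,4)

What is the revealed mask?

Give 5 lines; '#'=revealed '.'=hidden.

Answer: ....#
...##
...##
...##
.....

Derivation:
Click 1 (0,4) count=1: revealed 1 new [(0,4)] -> total=1
Click 2 (2,4) count=0: revealed 6 new [(1,3) (1,4) (2,3) (2,4) (3,3) (3,4)] -> total=7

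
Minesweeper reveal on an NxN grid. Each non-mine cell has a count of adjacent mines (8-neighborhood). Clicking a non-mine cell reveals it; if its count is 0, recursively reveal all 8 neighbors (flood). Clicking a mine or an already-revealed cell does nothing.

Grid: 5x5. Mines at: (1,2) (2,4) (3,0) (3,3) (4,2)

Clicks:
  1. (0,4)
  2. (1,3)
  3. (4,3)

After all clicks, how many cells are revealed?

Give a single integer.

Click 1 (0,4) count=0: revealed 4 new [(0,3) (0,4) (1,3) (1,4)] -> total=4
Click 2 (1,3) count=2: revealed 0 new [(none)] -> total=4
Click 3 (4,3) count=2: revealed 1 new [(4,3)] -> total=5

Answer: 5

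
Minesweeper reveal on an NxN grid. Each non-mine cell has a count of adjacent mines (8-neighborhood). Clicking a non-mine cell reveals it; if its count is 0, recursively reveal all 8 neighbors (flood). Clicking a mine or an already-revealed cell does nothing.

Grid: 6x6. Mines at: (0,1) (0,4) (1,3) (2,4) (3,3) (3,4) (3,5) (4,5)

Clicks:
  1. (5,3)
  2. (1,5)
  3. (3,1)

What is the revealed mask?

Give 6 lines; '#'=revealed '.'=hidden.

Answer: ......
###..#
###...
###...
#####.
#####.

Derivation:
Click 1 (5,3) count=0: revealed 19 new [(1,0) (1,1) (1,2) (2,0) (2,1) (2,2) (3,0) (3,1) (3,2) (4,0) (4,1) (4,2) (4,3) (4,4) (5,0) (5,1) (5,2) (5,3) (5,4)] -> total=19
Click 2 (1,5) count=2: revealed 1 new [(1,5)] -> total=20
Click 3 (3,1) count=0: revealed 0 new [(none)] -> total=20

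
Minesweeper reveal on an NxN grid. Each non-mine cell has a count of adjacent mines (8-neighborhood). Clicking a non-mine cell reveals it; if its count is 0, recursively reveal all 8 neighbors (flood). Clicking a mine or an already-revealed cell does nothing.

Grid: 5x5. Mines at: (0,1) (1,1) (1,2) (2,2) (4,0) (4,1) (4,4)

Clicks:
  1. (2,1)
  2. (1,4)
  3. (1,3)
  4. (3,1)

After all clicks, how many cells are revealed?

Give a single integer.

Click 1 (2,1) count=3: revealed 1 new [(2,1)] -> total=1
Click 2 (1,4) count=0: revealed 8 new [(0,3) (0,4) (1,3) (1,4) (2,3) (2,4) (3,3) (3,4)] -> total=9
Click 3 (1,3) count=2: revealed 0 new [(none)] -> total=9
Click 4 (3,1) count=3: revealed 1 new [(3,1)] -> total=10

Answer: 10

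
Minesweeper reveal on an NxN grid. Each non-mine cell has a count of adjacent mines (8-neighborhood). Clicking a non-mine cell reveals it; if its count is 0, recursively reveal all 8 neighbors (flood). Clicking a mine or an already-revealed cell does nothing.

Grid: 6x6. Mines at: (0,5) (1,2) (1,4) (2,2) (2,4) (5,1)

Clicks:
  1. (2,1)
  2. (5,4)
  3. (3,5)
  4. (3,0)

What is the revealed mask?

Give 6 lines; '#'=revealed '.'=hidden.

Click 1 (2,1) count=2: revealed 1 new [(2,1)] -> total=1
Click 2 (5,4) count=0: revealed 12 new [(3,2) (3,3) (3,4) (3,5) (4,2) (4,3) (4,4) (4,5) (5,2) (5,3) (5,4) (5,5)] -> total=13
Click 3 (3,5) count=1: revealed 0 new [(none)] -> total=13
Click 4 (3,0) count=0: revealed 9 new [(0,0) (0,1) (1,0) (1,1) (2,0) (3,0) (3,1) (4,0) (4,1)] -> total=22

Answer: ##....
##....
##....
######
######
..####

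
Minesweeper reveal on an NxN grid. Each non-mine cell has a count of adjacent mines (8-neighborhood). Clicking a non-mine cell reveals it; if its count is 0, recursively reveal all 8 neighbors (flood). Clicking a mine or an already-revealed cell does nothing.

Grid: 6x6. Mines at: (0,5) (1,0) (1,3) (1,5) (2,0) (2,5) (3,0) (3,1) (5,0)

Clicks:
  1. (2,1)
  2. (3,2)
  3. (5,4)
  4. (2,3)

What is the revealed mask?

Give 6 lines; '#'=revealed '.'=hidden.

Answer: ......
......
.####.
..####
.#####
.#####

Derivation:
Click 1 (2,1) count=4: revealed 1 new [(2,1)] -> total=1
Click 2 (3,2) count=1: revealed 1 new [(3,2)] -> total=2
Click 3 (5,4) count=0: revealed 16 new [(2,2) (2,3) (2,4) (3,3) (3,4) (3,5) (4,1) (4,2) (4,3) (4,4) (4,5) (5,1) (5,2) (5,3) (5,4) (5,5)] -> total=18
Click 4 (2,3) count=1: revealed 0 new [(none)] -> total=18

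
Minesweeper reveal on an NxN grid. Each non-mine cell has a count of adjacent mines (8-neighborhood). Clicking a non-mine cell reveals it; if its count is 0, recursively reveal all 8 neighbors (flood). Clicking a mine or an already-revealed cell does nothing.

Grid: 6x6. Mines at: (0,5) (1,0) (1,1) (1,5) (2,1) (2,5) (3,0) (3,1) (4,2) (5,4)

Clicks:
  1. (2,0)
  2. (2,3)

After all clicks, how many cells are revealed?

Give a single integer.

Click 1 (2,0) count=5: revealed 1 new [(2,0)] -> total=1
Click 2 (2,3) count=0: revealed 12 new [(0,2) (0,3) (0,4) (1,2) (1,3) (1,4) (2,2) (2,3) (2,4) (3,2) (3,3) (3,4)] -> total=13

Answer: 13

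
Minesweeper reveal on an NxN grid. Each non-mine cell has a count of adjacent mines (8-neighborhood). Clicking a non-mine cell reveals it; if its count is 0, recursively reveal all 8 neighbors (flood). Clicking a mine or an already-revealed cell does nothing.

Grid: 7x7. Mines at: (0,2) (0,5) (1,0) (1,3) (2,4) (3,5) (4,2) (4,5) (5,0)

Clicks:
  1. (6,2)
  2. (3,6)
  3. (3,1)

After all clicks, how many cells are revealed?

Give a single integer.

Answer: 14

Derivation:
Click 1 (6,2) count=0: revealed 12 new [(5,1) (5,2) (5,3) (5,4) (5,5) (5,6) (6,1) (6,2) (6,3) (6,4) (6,5) (6,6)] -> total=12
Click 2 (3,6) count=2: revealed 1 new [(3,6)] -> total=13
Click 3 (3,1) count=1: revealed 1 new [(3,1)] -> total=14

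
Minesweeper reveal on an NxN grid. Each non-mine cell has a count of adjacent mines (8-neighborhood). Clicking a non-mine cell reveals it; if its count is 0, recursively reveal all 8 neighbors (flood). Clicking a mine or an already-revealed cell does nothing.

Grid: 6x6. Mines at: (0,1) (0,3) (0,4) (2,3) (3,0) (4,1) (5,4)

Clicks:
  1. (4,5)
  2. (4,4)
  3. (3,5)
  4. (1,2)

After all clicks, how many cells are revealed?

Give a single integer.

Answer: 9

Derivation:
Click 1 (4,5) count=1: revealed 1 new [(4,5)] -> total=1
Click 2 (4,4) count=1: revealed 1 new [(4,4)] -> total=2
Click 3 (3,5) count=0: revealed 6 new [(1,4) (1,5) (2,4) (2,5) (3,4) (3,5)] -> total=8
Click 4 (1,2) count=3: revealed 1 new [(1,2)] -> total=9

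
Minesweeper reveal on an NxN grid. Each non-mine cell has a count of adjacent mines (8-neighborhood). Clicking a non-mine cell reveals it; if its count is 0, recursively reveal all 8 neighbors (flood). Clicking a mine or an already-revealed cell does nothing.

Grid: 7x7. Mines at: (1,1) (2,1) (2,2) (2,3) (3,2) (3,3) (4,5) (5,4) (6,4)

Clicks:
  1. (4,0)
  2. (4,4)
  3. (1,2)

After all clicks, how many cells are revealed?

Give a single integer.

Click 1 (4,0) count=0: revealed 14 new [(3,0) (3,1) (4,0) (4,1) (4,2) (4,3) (5,0) (5,1) (5,2) (5,3) (6,0) (6,1) (6,2) (6,3)] -> total=14
Click 2 (4,4) count=3: revealed 1 new [(4,4)] -> total=15
Click 3 (1,2) count=4: revealed 1 new [(1,2)] -> total=16

Answer: 16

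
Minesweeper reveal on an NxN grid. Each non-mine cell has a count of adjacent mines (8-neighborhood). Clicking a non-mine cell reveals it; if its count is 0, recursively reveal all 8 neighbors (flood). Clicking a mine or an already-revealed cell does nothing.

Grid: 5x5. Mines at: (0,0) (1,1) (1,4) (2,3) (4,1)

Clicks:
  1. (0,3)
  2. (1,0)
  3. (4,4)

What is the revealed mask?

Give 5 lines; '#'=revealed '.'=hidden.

Answer: ...#.
#....
.....
..###
..###

Derivation:
Click 1 (0,3) count=1: revealed 1 new [(0,3)] -> total=1
Click 2 (1,0) count=2: revealed 1 new [(1,0)] -> total=2
Click 3 (4,4) count=0: revealed 6 new [(3,2) (3,3) (3,4) (4,2) (4,3) (4,4)] -> total=8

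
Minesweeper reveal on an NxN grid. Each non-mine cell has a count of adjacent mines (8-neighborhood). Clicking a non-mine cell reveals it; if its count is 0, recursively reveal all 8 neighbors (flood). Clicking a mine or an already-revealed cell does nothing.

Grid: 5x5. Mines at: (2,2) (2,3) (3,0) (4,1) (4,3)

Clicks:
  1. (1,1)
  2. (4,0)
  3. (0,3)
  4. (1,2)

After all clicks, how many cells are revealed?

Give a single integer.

Answer: 13

Derivation:
Click 1 (1,1) count=1: revealed 1 new [(1,1)] -> total=1
Click 2 (4,0) count=2: revealed 1 new [(4,0)] -> total=2
Click 3 (0,3) count=0: revealed 11 new [(0,0) (0,1) (0,2) (0,3) (0,4) (1,0) (1,2) (1,3) (1,4) (2,0) (2,1)] -> total=13
Click 4 (1,2) count=2: revealed 0 new [(none)] -> total=13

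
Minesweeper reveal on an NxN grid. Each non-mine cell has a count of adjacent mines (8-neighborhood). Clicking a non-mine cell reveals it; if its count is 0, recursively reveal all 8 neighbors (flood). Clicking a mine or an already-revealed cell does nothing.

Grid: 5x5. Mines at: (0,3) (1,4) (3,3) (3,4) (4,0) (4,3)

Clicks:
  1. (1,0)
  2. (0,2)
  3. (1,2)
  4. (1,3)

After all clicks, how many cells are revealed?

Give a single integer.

Click 1 (1,0) count=0: revealed 12 new [(0,0) (0,1) (0,2) (1,0) (1,1) (1,2) (2,0) (2,1) (2,2) (3,0) (3,1) (3,2)] -> total=12
Click 2 (0,2) count=1: revealed 0 new [(none)] -> total=12
Click 3 (1,2) count=1: revealed 0 new [(none)] -> total=12
Click 4 (1,3) count=2: revealed 1 new [(1,3)] -> total=13

Answer: 13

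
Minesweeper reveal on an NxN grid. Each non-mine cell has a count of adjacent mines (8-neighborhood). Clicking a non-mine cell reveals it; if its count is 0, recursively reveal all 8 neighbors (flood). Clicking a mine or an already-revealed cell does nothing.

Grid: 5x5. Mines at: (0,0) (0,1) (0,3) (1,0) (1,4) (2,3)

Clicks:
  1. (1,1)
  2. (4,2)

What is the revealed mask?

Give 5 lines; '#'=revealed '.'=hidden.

Click 1 (1,1) count=3: revealed 1 new [(1,1)] -> total=1
Click 2 (4,2) count=0: revealed 13 new [(2,0) (2,1) (2,2) (3,0) (3,1) (3,2) (3,3) (3,4) (4,0) (4,1) (4,2) (4,3) (4,4)] -> total=14

Answer: .....
.#...
###..
#####
#####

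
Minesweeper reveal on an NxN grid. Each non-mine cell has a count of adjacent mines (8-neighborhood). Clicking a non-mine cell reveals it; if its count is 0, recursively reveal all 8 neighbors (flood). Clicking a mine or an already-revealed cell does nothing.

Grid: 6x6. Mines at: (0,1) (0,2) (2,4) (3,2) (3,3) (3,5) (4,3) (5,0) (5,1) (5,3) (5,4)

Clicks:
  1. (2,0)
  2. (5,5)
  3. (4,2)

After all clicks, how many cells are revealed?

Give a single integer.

Click 1 (2,0) count=0: revealed 8 new [(1,0) (1,1) (2,0) (2,1) (3,0) (3,1) (4,0) (4,1)] -> total=8
Click 2 (5,5) count=1: revealed 1 new [(5,5)] -> total=9
Click 3 (4,2) count=5: revealed 1 new [(4,2)] -> total=10

Answer: 10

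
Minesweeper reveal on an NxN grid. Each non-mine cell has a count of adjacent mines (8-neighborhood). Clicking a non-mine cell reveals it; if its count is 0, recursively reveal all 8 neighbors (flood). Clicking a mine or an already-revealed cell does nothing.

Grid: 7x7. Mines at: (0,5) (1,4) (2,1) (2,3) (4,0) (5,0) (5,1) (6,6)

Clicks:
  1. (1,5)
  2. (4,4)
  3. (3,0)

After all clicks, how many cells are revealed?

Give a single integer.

Answer: 25

Derivation:
Click 1 (1,5) count=2: revealed 1 new [(1,5)] -> total=1
Click 2 (4,4) count=0: revealed 23 new [(1,6) (2,4) (2,5) (2,6) (3,2) (3,3) (3,4) (3,5) (3,6) (4,2) (4,3) (4,4) (4,5) (4,6) (5,2) (5,3) (5,4) (5,5) (5,6) (6,2) (6,3) (6,4) (6,5)] -> total=24
Click 3 (3,0) count=2: revealed 1 new [(3,0)] -> total=25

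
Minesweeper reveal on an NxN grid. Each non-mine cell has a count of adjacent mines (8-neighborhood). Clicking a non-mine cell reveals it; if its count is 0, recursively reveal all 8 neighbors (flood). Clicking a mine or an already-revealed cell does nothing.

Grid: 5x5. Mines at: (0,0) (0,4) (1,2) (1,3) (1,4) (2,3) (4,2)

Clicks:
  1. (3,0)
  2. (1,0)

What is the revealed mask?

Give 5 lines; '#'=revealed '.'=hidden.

Answer: .....
##...
##...
##...
##...

Derivation:
Click 1 (3,0) count=0: revealed 8 new [(1,0) (1,1) (2,0) (2,1) (3,0) (3,1) (4,0) (4,1)] -> total=8
Click 2 (1,0) count=1: revealed 0 new [(none)] -> total=8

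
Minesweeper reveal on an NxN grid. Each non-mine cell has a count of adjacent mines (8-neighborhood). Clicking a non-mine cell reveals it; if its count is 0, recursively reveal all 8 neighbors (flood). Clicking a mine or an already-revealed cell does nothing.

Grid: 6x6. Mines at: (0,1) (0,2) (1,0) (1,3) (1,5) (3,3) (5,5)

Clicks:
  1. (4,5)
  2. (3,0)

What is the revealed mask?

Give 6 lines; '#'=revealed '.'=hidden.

Click 1 (4,5) count=1: revealed 1 new [(4,5)] -> total=1
Click 2 (3,0) count=0: revealed 16 new [(2,0) (2,1) (2,2) (3,0) (3,1) (3,2) (4,0) (4,1) (4,2) (4,3) (4,4) (5,0) (5,1) (5,2) (5,3) (5,4)] -> total=17

Answer: ......
......
###...
###...
######
#####.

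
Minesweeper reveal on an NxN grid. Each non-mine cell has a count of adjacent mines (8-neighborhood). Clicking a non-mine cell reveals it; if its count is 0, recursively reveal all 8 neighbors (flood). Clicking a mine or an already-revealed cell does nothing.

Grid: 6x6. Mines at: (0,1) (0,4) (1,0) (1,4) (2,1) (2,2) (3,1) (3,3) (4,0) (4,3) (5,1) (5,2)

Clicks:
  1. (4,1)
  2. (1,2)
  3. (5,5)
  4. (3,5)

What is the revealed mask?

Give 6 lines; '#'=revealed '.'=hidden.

Answer: ......
..#...
....##
....##
.#..##
....##

Derivation:
Click 1 (4,1) count=4: revealed 1 new [(4,1)] -> total=1
Click 2 (1,2) count=3: revealed 1 new [(1,2)] -> total=2
Click 3 (5,5) count=0: revealed 8 new [(2,4) (2,5) (3,4) (3,5) (4,4) (4,5) (5,4) (5,5)] -> total=10
Click 4 (3,5) count=0: revealed 0 new [(none)] -> total=10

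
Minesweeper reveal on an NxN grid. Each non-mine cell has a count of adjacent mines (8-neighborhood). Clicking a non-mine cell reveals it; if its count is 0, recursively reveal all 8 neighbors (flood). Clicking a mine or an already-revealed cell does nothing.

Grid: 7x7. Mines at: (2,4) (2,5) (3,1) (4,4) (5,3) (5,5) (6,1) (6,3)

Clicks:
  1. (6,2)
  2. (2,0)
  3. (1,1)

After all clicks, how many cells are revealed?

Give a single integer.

Answer: 19

Derivation:
Click 1 (6,2) count=3: revealed 1 new [(6,2)] -> total=1
Click 2 (2,0) count=1: revealed 1 new [(2,0)] -> total=2
Click 3 (1,1) count=0: revealed 17 new [(0,0) (0,1) (0,2) (0,3) (0,4) (0,5) (0,6) (1,0) (1,1) (1,2) (1,3) (1,4) (1,5) (1,6) (2,1) (2,2) (2,3)] -> total=19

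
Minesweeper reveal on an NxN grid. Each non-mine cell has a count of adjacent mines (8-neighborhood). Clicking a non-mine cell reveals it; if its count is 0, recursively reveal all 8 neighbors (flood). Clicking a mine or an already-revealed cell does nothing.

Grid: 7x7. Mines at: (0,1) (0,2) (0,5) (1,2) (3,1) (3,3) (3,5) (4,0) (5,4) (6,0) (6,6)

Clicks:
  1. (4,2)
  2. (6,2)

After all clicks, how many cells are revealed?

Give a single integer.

Answer: 9

Derivation:
Click 1 (4,2) count=2: revealed 1 new [(4,2)] -> total=1
Click 2 (6,2) count=0: revealed 8 new [(4,1) (4,3) (5,1) (5,2) (5,3) (6,1) (6,2) (6,3)] -> total=9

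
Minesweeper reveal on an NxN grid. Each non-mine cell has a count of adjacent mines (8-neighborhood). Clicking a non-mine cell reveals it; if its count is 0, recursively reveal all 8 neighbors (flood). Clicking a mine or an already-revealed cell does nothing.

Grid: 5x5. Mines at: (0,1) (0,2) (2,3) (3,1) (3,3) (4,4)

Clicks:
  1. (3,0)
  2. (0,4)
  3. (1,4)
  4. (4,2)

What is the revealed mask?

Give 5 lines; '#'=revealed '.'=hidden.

Click 1 (3,0) count=1: revealed 1 new [(3,0)] -> total=1
Click 2 (0,4) count=0: revealed 4 new [(0,3) (0,4) (1,3) (1,4)] -> total=5
Click 3 (1,4) count=1: revealed 0 new [(none)] -> total=5
Click 4 (4,2) count=2: revealed 1 new [(4,2)] -> total=6

Answer: ...##
...##
.....
#....
..#..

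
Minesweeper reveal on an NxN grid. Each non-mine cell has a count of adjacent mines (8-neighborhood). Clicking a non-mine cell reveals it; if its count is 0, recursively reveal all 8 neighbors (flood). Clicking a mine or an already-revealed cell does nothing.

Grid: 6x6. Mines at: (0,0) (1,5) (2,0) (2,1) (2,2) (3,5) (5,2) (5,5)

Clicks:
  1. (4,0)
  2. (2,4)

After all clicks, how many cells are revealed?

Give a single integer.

Answer: 7

Derivation:
Click 1 (4,0) count=0: revealed 6 new [(3,0) (3,1) (4,0) (4,1) (5,0) (5,1)] -> total=6
Click 2 (2,4) count=2: revealed 1 new [(2,4)] -> total=7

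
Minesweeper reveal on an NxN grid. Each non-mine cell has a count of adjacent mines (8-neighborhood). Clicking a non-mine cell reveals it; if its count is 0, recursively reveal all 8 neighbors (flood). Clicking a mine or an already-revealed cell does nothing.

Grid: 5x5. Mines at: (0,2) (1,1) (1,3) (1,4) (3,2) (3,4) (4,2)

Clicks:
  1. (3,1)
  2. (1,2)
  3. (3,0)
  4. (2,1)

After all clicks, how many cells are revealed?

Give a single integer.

Click 1 (3,1) count=2: revealed 1 new [(3,1)] -> total=1
Click 2 (1,2) count=3: revealed 1 new [(1,2)] -> total=2
Click 3 (3,0) count=0: revealed 5 new [(2,0) (2,1) (3,0) (4,0) (4,1)] -> total=7
Click 4 (2,1) count=2: revealed 0 new [(none)] -> total=7

Answer: 7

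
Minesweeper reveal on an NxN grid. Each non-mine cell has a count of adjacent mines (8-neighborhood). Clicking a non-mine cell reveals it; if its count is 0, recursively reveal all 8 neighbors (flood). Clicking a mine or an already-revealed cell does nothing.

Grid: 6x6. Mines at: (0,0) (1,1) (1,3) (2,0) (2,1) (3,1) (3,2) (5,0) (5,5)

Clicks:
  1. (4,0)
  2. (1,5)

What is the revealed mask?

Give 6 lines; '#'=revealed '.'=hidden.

Answer: ....##
....##
...###
...###
#..###
......

Derivation:
Click 1 (4,0) count=2: revealed 1 new [(4,0)] -> total=1
Click 2 (1,5) count=0: revealed 13 new [(0,4) (0,5) (1,4) (1,5) (2,3) (2,4) (2,5) (3,3) (3,4) (3,5) (4,3) (4,4) (4,5)] -> total=14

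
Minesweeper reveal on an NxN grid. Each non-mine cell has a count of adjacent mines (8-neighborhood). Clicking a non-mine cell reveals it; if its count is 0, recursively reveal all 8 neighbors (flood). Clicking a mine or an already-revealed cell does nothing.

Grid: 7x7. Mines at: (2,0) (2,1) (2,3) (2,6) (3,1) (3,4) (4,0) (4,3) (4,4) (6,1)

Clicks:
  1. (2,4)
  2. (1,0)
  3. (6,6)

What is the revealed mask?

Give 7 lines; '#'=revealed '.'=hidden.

Answer: .......
#......
....#..
.....##
.....##
..#####
..#####

Derivation:
Click 1 (2,4) count=2: revealed 1 new [(2,4)] -> total=1
Click 2 (1,0) count=2: revealed 1 new [(1,0)] -> total=2
Click 3 (6,6) count=0: revealed 14 new [(3,5) (3,6) (4,5) (4,6) (5,2) (5,3) (5,4) (5,5) (5,6) (6,2) (6,3) (6,4) (6,5) (6,6)] -> total=16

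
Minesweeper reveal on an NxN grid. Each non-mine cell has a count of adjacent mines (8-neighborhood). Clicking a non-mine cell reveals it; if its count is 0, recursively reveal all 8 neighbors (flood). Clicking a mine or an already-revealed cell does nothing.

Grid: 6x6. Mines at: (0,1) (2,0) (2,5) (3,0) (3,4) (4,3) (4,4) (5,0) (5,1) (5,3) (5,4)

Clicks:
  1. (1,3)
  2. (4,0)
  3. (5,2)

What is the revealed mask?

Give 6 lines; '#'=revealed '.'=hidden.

Answer: ..####
.#####
.####.
.###..
#.....
..#...

Derivation:
Click 1 (1,3) count=0: revealed 16 new [(0,2) (0,3) (0,4) (0,5) (1,1) (1,2) (1,3) (1,4) (1,5) (2,1) (2,2) (2,3) (2,4) (3,1) (3,2) (3,3)] -> total=16
Click 2 (4,0) count=3: revealed 1 new [(4,0)] -> total=17
Click 3 (5,2) count=3: revealed 1 new [(5,2)] -> total=18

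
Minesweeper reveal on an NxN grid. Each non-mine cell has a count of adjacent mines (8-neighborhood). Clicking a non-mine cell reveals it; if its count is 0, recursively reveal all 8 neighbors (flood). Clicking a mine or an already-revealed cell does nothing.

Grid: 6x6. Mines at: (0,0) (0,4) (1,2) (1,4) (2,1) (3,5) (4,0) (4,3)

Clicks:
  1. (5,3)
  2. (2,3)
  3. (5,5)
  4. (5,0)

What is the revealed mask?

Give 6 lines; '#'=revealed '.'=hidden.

Click 1 (5,3) count=1: revealed 1 new [(5,3)] -> total=1
Click 2 (2,3) count=2: revealed 1 new [(2,3)] -> total=2
Click 3 (5,5) count=0: revealed 4 new [(4,4) (4,5) (5,4) (5,5)] -> total=6
Click 4 (5,0) count=1: revealed 1 new [(5,0)] -> total=7

Answer: ......
......
...#..
......
....##
#..###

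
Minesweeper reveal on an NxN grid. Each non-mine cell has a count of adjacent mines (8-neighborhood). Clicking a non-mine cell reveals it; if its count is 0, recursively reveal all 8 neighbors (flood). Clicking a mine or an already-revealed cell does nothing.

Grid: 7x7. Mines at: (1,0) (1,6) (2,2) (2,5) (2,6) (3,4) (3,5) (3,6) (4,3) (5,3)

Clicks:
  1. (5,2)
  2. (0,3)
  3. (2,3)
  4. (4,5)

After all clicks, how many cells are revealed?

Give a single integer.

Click 1 (5,2) count=2: revealed 1 new [(5,2)] -> total=1
Click 2 (0,3) count=0: revealed 10 new [(0,1) (0,2) (0,3) (0,4) (0,5) (1,1) (1,2) (1,3) (1,4) (1,5)] -> total=11
Click 3 (2,3) count=2: revealed 1 new [(2,3)] -> total=12
Click 4 (4,5) count=3: revealed 1 new [(4,5)] -> total=13

Answer: 13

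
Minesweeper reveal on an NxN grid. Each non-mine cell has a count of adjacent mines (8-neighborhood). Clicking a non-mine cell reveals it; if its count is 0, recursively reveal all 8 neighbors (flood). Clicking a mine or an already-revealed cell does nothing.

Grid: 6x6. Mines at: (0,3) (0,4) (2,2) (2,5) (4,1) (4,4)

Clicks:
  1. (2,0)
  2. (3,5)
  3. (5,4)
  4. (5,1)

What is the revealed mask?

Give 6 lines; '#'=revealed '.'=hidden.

Answer: ###...
###...
##....
##...#
......
.#..#.

Derivation:
Click 1 (2,0) count=0: revealed 10 new [(0,0) (0,1) (0,2) (1,0) (1,1) (1,2) (2,0) (2,1) (3,0) (3,1)] -> total=10
Click 2 (3,5) count=2: revealed 1 new [(3,5)] -> total=11
Click 3 (5,4) count=1: revealed 1 new [(5,4)] -> total=12
Click 4 (5,1) count=1: revealed 1 new [(5,1)] -> total=13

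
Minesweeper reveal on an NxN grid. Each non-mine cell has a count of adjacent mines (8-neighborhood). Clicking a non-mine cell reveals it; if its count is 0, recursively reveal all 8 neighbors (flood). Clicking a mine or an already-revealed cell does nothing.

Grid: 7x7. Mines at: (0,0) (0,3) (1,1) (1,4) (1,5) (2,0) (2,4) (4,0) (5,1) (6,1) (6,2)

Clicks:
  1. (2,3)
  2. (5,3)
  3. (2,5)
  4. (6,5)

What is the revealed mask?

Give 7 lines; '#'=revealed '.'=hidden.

Click 1 (2,3) count=2: revealed 1 new [(2,3)] -> total=1
Click 2 (5,3) count=1: revealed 1 new [(5,3)] -> total=2
Click 3 (2,5) count=3: revealed 1 new [(2,5)] -> total=3
Click 4 (6,5) count=0: revealed 23 new [(2,1) (2,2) (2,6) (3,1) (3,2) (3,3) (3,4) (3,5) (3,6) (4,1) (4,2) (4,3) (4,4) (4,5) (4,6) (5,2) (5,4) (5,5) (5,6) (6,3) (6,4) (6,5) (6,6)] -> total=26

Answer: .......
.......
.###.##
.######
.######
..#####
...####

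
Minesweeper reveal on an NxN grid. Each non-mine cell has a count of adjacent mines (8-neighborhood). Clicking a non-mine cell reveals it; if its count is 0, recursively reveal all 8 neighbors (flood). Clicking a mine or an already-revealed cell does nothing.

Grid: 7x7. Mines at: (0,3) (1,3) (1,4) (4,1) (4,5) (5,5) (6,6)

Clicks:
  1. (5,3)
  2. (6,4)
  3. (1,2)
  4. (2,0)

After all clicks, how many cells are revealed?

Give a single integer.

Answer: 29

Derivation:
Click 1 (5,3) count=0: revealed 19 new [(2,2) (2,3) (2,4) (3,2) (3,3) (3,4) (4,2) (4,3) (4,4) (5,0) (5,1) (5,2) (5,3) (5,4) (6,0) (6,1) (6,2) (6,3) (6,4)] -> total=19
Click 2 (6,4) count=1: revealed 0 new [(none)] -> total=19
Click 3 (1,2) count=2: revealed 1 new [(1,2)] -> total=20
Click 4 (2,0) count=0: revealed 9 new [(0,0) (0,1) (0,2) (1,0) (1,1) (2,0) (2,1) (3,0) (3,1)] -> total=29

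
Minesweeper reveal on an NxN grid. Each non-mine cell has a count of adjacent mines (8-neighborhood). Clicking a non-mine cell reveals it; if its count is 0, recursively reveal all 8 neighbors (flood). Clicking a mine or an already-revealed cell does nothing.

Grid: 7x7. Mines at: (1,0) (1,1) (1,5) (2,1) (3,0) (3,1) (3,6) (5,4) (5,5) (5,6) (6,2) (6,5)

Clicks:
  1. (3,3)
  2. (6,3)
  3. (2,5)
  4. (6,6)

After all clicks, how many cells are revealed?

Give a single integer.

Answer: 20

Derivation:
Click 1 (3,3) count=0: revealed 18 new [(0,2) (0,3) (0,4) (1,2) (1,3) (1,4) (2,2) (2,3) (2,4) (2,5) (3,2) (3,3) (3,4) (3,5) (4,2) (4,3) (4,4) (4,5)] -> total=18
Click 2 (6,3) count=2: revealed 1 new [(6,3)] -> total=19
Click 3 (2,5) count=2: revealed 0 new [(none)] -> total=19
Click 4 (6,6) count=3: revealed 1 new [(6,6)] -> total=20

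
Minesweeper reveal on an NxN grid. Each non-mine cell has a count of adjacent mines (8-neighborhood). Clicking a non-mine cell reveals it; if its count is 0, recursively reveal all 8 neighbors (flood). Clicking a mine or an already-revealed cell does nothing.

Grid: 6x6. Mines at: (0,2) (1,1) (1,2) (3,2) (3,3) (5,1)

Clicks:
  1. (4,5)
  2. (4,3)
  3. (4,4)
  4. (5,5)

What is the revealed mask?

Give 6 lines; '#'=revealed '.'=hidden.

Answer: ...###
...###
...###
....##
..####
..####

Derivation:
Click 1 (4,5) count=0: revealed 19 new [(0,3) (0,4) (0,5) (1,3) (1,4) (1,5) (2,3) (2,4) (2,5) (3,4) (3,5) (4,2) (4,3) (4,4) (4,5) (5,2) (5,3) (5,4) (5,5)] -> total=19
Click 2 (4,3) count=2: revealed 0 new [(none)] -> total=19
Click 3 (4,4) count=1: revealed 0 new [(none)] -> total=19
Click 4 (5,5) count=0: revealed 0 new [(none)] -> total=19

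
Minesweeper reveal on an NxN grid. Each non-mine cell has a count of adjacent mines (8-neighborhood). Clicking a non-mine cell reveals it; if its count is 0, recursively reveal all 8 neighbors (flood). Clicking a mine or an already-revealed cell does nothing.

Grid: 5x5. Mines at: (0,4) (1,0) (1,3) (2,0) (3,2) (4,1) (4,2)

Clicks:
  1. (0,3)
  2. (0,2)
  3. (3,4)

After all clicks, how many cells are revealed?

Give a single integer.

Answer: 8

Derivation:
Click 1 (0,3) count=2: revealed 1 new [(0,3)] -> total=1
Click 2 (0,2) count=1: revealed 1 new [(0,2)] -> total=2
Click 3 (3,4) count=0: revealed 6 new [(2,3) (2,4) (3,3) (3,4) (4,3) (4,4)] -> total=8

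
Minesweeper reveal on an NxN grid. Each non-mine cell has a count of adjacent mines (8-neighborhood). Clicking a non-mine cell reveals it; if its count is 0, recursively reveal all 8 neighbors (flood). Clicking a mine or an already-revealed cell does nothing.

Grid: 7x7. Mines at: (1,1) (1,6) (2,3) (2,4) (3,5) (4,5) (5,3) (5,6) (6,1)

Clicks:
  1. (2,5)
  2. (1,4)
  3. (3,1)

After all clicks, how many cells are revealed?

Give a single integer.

Answer: 14

Derivation:
Click 1 (2,5) count=3: revealed 1 new [(2,5)] -> total=1
Click 2 (1,4) count=2: revealed 1 new [(1,4)] -> total=2
Click 3 (3,1) count=0: revealed 12 new [(2,0) (2,1) (2,2) (3,0) (3,1) (3,2) (4,0) (4,1) (4,2) (5,0) (5,1) (5,2)] -> total=14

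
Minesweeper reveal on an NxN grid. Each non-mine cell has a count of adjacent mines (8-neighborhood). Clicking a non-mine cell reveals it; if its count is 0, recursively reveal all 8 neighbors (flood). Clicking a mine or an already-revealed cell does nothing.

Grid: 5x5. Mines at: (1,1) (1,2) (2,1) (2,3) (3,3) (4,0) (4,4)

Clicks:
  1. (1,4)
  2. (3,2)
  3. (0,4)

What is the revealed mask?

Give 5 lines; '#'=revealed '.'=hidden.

Click 1 (1,4) count=1: revealed 1 new [(1,4)] -> total=1
Click 2 (3,2) count=3: revealed 1 new [(3,2)] -> total=2
Click 3 (0,4) count=0: revealed 3 new [(0,3) (0,4) (1,3)] -> total=5

Answer: ...##
...##
.....
..#..
.....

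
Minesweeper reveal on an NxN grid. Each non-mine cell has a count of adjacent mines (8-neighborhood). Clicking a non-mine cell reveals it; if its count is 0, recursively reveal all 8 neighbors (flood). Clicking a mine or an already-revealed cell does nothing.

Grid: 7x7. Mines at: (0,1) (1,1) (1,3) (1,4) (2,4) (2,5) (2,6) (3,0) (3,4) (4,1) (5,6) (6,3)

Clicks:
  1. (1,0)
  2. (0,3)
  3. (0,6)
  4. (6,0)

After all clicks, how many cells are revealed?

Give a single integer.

Answer: 12

Derivation:
Click 1 (1,0) count=2: revealed 1 new [(1,0)] -> total=1
Click 2 (0,3) count=2: revealed 1 new [(0,3)] -> total=2
Click 3 (0,6) count=0: revealed 4 new [(0,5) (0,6) (1,5) (1,6)] -> total=6
Click 4 (6,0) count=0: revealed 6 new [(5,0) (5,1) (5,2) (6,0) (6,1) (6,2)] -> total=12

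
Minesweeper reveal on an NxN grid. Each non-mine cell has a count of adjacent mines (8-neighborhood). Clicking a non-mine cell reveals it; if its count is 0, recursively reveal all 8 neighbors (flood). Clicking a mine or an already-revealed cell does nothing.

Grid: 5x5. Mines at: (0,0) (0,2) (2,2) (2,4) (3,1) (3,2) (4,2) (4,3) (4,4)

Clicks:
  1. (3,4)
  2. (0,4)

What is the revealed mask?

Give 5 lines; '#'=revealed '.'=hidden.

Click 1 (3,4) count=3: revealed 1 new [(3,4)] -> total=1
Click 2 (0,4) count=0: revealed 4 new [(0,3) (0,4) (1,3) (1,4)] -> total=5

Answer: ...##
...##
.....
....#
.....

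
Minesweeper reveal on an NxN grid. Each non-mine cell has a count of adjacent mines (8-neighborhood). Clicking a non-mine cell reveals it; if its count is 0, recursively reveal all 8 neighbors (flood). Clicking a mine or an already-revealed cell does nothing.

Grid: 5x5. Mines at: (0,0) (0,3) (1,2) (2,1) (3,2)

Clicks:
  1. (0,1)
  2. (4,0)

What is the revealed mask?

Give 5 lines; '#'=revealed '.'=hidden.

Answer: .#...
.....
.....
##...
##...

Derivation:
Click 1 (0,1) count=2: revealed 1 new [(0,1)] -> total=1
Click 2 (4,0) count=0: revealed 4 new [(3,0) (3,1) (4,0) (4,1)] -> total=5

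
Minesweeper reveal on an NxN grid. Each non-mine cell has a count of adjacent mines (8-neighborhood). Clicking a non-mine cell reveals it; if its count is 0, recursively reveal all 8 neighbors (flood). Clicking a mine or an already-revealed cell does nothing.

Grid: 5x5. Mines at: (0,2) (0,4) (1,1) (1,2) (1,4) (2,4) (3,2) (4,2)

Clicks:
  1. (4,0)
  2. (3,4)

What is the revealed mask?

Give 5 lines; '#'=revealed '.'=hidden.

Answer: .....
.....
##...
##..#
##...

Derivation:
Click 1 (4,0) count=0: revealed 6 new [(2,0) (2,1) (3,0) (3,1) (4,0) (4,1)] -> total=6
Click 2 (3,4) count=1: revealed 1 new [(3,4)] -> total=7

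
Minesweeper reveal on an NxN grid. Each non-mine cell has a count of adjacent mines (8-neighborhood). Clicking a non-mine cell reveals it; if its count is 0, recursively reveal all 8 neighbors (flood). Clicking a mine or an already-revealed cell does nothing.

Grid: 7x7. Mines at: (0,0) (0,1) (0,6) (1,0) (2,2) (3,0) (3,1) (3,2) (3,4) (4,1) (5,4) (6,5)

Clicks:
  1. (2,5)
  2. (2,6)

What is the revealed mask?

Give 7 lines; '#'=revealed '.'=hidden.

Answer: .......
.....##
.....##
.....##
.....##
.....##
.......

Derivation:
Click 1 (2,5) count=1: revealed 1 new [(2,5)] -> total=1
Click 2 (2,6) count=0: revealed 9 new [(1,5) (1,6) (2,6) (3,5) (3,6) (4,5) (4,6) (5,5) (5,6)] -> total=10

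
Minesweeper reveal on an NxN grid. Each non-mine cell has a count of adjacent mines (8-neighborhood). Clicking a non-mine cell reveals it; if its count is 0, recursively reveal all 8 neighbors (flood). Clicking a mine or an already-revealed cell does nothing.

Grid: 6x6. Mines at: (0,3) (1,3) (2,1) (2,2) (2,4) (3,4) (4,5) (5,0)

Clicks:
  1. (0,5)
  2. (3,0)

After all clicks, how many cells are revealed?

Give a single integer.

Click 1 (0,5) count=0: revealed 4 new [(0,4) (0,5) (1,4) (1,5)] -> total=4
Click 2 (3,0) count=1: revealed 1 new [(3,0)] -> total=5

Answer: 5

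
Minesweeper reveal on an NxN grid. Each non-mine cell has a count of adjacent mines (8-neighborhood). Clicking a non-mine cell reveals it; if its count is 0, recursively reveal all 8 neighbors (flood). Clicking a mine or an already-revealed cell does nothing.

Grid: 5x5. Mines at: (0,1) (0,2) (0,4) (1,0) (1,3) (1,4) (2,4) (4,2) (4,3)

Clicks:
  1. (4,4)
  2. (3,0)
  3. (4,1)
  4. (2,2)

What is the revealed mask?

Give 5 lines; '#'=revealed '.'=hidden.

Answer: .....
.....
###..
##...
##..#

Derivation:
Click 1 (4,4) count=1: revealed 1 new [(4,4)] -> total=1
Click 2 (3,0) count=0: revealed 6 new [(2,0) (2,1) (3,0) (3,1) (4,0) (4,1)] -> total=7
Click 3 (4,1) count=1: revealed 0 new [(none)] -> total=7
Click 4 (2,2) count=1: revealed 1 new [(2,2)] -> total=8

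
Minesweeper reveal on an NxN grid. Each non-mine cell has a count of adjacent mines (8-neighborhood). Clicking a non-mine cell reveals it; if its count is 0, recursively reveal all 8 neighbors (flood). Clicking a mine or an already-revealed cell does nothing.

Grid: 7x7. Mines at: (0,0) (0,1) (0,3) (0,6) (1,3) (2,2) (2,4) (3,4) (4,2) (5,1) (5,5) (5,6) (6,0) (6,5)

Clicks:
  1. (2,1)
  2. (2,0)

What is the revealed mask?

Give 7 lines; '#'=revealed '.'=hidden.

Answer: .......
##.....
##.....
##.....
##.....
.......
.......

Derivation:
Click 1 (2,1) count=1: revealed 1 new [(2,1)] -> total=1
Click 2 (2,0) count=0: revealed 7 new [(1,0) (1,1) (2,0) (3,0) (3,1) (4,0) (4,1)] -> total=8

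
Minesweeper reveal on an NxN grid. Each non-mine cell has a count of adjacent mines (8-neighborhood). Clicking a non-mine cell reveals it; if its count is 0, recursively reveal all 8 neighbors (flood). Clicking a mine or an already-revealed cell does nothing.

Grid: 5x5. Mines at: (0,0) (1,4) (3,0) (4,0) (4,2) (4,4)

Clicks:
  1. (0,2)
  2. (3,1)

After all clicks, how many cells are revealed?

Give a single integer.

Click 1 (0,2) count=0: revealed 12 new [(0,1) (0,2) (0,3) (1,1) (1,2) (1,3) (2,1) (2,2) (2,3) (3,1) (3,2) (3,3)] -> total=12
Click 2 (3,1) count=3: revealed 0 new [(none)] -> total=12

Answer: 12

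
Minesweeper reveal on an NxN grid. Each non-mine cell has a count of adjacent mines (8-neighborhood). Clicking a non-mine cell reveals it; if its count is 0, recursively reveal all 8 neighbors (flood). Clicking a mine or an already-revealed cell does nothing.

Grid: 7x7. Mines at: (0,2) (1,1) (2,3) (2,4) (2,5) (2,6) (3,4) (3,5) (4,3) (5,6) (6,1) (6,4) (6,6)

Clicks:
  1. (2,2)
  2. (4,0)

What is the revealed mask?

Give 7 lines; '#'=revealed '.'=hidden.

Click 1 (2,2) count=2: revealed 1 new [(2,2)] -> total=1
Click 2 (4,0) count=0: revealed 11 new [(2,0) (2,1) (3,0) (3,1) (3,2) (4,0) (4,1) (4,2) (5,0) (5,1) (5,2)] -> total=12

Answer: .......
.......
###....
###....
###....
###....
.......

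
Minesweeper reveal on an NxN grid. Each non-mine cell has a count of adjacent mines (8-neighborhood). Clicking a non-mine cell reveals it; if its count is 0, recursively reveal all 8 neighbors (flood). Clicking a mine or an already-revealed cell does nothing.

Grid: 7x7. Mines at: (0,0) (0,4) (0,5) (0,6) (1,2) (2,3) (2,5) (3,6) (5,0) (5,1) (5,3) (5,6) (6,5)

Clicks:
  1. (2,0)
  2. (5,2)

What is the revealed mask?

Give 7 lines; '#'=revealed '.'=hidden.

Click 1 (2,0) count=0: revealed 11 new [(1,0) (1,1) (2,0) (2,1) (2,2) (3,0) (3,1) (3,2) (4,0) (4,1) (4,2)] -> total=11
Click 2 (5,2) count=2: revealed 1 new [(5,2)] -> total=12

Answer: .......
##.....
###....
###....
###....
..#....
.......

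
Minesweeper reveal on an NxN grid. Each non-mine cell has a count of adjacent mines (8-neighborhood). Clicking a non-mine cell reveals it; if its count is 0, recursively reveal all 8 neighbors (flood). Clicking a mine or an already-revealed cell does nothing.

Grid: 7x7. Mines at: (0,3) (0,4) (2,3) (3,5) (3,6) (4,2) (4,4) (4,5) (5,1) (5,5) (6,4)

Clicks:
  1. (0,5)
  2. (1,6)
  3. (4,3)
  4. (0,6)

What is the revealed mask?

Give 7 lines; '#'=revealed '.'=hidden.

Answer: .....##
.....##
.....##
.......
...#...
.......
.......

Derivation:
Click 1 (0,5) count=1: revealed 1 new [(0,5)] -> total=1
Click 2 (1,6) count=0: revealed 5 new [(0,6) (1,5) (1,6) (2,5) (2,6)] -> total=6
Click 3 (4,3) count=2: revealed 1 new [(4,3)] -> total=7
Click 4 (0,6) count=0: revealed 0 new [(none)] -> total=7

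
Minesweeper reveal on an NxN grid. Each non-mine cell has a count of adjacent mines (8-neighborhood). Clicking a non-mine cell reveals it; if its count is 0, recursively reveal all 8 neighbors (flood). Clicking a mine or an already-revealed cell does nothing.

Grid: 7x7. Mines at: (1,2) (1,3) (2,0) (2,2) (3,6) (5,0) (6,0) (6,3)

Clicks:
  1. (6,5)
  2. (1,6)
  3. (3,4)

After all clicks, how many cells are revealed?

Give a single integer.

Click 1 (6,5) count=0: revealed 23 new [(2,3) (2,4) (2,5) (3,1) (3,2) (3,3) (3,4) (3,5) (4,1) (4,2) (4,3) (4,4) (4,5) (4,6) (5,1) (5,2) (5,3) (5,4) (5,5) (5,6) (6,4) (6,5) (6,6)] -> total=23
Click 2 (1,6) count=0: revealed 7 new [(0,4) (0,5) (0,6) (1,4) (1,5) (1,6) (2,6)] -> total=30
Click 3 (3,4) count=0: revealed 0 new [(none)] -> total=30

Answer: 30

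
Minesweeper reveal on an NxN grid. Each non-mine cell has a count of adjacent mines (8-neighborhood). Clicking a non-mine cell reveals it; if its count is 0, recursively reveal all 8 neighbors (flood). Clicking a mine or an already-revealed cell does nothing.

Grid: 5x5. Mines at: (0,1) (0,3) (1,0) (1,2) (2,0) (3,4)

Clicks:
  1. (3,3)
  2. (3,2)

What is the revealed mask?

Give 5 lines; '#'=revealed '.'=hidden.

Answer: .....
.....
.###.
####.
####.

Derivation:
Click 1 (3,3) count=1: revealed 1 new [(3,3)] -> total=1
Click 2 (3,2) count=0: revealed 10 new [(2,1) (2,2) (2,3) (3,0) (3,1) (3,2) (4,0) (4,1) (4,2) (4,3)] -> total=11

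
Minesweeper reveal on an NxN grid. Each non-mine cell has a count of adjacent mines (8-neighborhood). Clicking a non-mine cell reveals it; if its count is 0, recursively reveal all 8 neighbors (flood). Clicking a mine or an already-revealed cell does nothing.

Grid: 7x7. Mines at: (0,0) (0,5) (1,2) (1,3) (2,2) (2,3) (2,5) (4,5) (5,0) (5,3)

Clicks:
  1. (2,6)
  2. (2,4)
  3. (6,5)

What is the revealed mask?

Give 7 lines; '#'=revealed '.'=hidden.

Click 1 (2,6) count=1: revealed 1 new [(2,6)] -> total=1
Click 2 (2,4) count=3: revealed 1 new [(2,4)] -> total=2
Click 3 (6,5) count=0: revealed 6 new [(5,4) (5,5) (5,6) (6,4) (6,5) (6,6)] -> total=8

Answer: .......
.......
....#.#
.......
.......
....###
....###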